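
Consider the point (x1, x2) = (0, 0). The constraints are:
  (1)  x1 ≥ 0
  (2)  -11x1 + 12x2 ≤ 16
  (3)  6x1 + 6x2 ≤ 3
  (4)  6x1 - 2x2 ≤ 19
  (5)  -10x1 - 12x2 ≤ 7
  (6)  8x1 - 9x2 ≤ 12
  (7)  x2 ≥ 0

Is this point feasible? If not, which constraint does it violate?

feasible

(1): 0 ≥ 0 ✓
(2): 0 ≤ 16 ✓
(3): 0 ≤ 3 ✓
(4): 0 ≤ 19 ✓
(5): 0 ≤ 7 ✓
(6): 0 ≤ 12 ✓
(7): 0 ≥ 0 ✓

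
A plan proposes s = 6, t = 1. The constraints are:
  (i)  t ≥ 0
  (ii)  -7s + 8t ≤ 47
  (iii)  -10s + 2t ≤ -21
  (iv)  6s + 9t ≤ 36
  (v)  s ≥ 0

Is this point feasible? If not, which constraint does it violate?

Constraint (iv): 6s + 9t = 45, which is not ≤ 36. All other constraints are satisfied.

not feasible — violates (iv)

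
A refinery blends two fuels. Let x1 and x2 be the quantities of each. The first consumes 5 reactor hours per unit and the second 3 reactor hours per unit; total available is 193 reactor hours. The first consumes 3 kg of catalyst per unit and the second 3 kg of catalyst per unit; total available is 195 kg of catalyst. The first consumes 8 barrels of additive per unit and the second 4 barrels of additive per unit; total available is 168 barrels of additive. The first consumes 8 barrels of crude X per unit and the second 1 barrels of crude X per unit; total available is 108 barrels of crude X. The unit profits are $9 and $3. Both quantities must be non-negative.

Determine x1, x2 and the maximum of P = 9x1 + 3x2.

Corner points and P = 9x1 + 3x2:
  (0, 0) → P = 0
  (0, 42) → P = 126
  (27/2, 0) → P = 243/2
  (11, 20) → P = 159

The binding constraints are 8x1 + 4x2 = 168 and 8x1 + x2 = 108.
Solving simultaneously gives x1 = 11, x2 = 20.

x1 = 11, x2 = 20, maximum P = 159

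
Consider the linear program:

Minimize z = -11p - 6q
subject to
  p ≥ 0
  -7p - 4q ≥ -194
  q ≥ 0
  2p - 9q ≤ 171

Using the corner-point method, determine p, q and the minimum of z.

p = 194/7, q = 0, minimum z = -2134/7

Extreme points and z = -11p - 6q:
  (0, 97/2) → z = -291
  (0, 0) → z = 0
  (194/7, 0) → z = -2134/7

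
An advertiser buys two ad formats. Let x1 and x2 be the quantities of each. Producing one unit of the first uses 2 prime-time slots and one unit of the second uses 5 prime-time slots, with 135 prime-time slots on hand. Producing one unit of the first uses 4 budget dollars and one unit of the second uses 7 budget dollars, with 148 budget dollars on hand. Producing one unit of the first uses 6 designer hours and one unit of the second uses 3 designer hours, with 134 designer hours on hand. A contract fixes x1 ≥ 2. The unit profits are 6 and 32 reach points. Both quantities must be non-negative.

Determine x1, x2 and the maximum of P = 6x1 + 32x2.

Feasible corners and P = 6x1 + 32x2:
  (67/3, 0) → P = 134
  (2, 0) → P = 12
  (247/15, 176/15) → P = 7114/15
  (2, 20) → P = 652

The optimum lies where 4x1 + 7x2 = 148 and x1 = 2.
Solving simultaneously gives x1 = 2, x2 = 20.

x1 = 2, x2 = 20, maximum P = 652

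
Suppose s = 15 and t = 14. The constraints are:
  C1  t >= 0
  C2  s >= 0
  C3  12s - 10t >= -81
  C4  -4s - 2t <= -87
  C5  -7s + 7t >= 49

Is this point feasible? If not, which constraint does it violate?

Constraint C5: -7s + 7t = -7, which is not ≥ 49. All other constraints are satisfied.

not feasible — violates C5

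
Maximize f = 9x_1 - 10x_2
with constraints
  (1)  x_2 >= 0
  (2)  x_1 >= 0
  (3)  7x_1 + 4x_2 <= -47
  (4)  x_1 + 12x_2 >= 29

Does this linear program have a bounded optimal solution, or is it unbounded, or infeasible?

infeasible

The boundaries x_2 = 0 and x_1 + 12x_2 = 29 meet at (29, 0), but that point violates 7x_1 + 4x_2 ≤ -47. Every candidate vertex is excluded by some other constraint, so the feasible region is empty.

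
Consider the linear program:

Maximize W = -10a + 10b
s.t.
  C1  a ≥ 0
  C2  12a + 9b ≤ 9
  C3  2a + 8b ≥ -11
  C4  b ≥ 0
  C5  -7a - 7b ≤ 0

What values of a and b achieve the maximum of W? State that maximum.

a = 0, b = 1, maximum W = 10

Corner points and W = -10a + 10b:
  (0, 1) → W = 10
  (0, 0) → W = 0
  (3/4, 0) → W = -15/2

At the optimal vertex, a = 0 and 12a + 9b = 9.
Solving simultaneously gives a = 0, b = 1.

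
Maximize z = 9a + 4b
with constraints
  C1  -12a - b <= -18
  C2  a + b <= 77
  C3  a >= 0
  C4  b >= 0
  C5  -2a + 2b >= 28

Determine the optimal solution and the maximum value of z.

Corner points and z = 9a + 4b:
  (0, 18) → z = 72
  (4/13, 186/13) → z = 60
  (0, 77) → z = 308
  (63/2, 91/2) → z = 931/2

At the optimal vertex, a + b = 77 and -2a + 2b = 28.
Solving simultaneously gives a = 63/2, b = 91/2.

a = 63/2, b = 91/2, maximum z = 931/2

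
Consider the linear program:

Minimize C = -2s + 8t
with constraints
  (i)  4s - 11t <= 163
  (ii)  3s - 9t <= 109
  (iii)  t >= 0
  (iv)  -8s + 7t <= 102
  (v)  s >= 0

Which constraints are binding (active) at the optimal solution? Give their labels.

Vertices and C = -2s + 8t:
  (268/3, 53/3) → C = -112/3
  (109/3, 0) → C = -218/3
  (0, 0) → C = 0
  (0, 102/7) → C = 816/7
The feasible region is unbounded (it extends along (11, 4), (7, 8)), but C strictly increases along every unbounded feasible direction, so there is no improving ray and the minimum is attained at a vertex.

The minimum is at (109/3, 0). Substituting into each constraint, equality holds for (ii) and (iii); the remaining constraints have slack.

(ii) and (iii)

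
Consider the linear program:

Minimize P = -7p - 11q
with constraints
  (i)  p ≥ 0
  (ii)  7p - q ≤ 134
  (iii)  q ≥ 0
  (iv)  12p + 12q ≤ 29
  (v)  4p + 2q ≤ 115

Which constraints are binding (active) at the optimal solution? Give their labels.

(i) and (iv)

Corner points and P = -7p - 11q:
  (0, 0) → P = 0
  (0, 29/12) → P = -319/12
  (29/12, 0) → P = -203/12

The minimum is at (0, 29/12). Substituting into each constraint, equality holds for (i) and (iv); the remaining constraints have slack.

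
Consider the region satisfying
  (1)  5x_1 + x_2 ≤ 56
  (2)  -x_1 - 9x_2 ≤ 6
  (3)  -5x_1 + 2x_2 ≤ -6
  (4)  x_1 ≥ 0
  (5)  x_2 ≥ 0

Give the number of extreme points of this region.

3

The feasible vertices (each the meet of two boundaries and inside every other half-plane) are:
  (118/15, 50/3)
  (56/5, 0)
  (6/5, 0)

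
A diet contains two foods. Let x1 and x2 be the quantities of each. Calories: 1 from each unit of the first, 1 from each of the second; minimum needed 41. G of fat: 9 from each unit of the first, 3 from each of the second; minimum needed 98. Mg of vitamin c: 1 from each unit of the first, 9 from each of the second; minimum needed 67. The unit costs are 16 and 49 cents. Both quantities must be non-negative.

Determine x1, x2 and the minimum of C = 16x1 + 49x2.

Extreme points and C = 16x1 + 49x2:
  (0, 41) → C = 2009
  (67, 0) → C = 1072
  (151/4, 13/4) → C = 3053/4
The feasible region is unbounded (it extends along (0, 1), (1, 0)), but C strictly increases along every unbounded feasible direction, so there is no improving ray and the minimum is attained at a vertex.

At the optimal vertex, x1 + x2 = 41 and x1 + 9x2 = 67.
Solving simultaneously gives x1 = 151/4, x2 = 13/4.

x1 = 151/4, x2 = 13/4, minimum C = 3053/4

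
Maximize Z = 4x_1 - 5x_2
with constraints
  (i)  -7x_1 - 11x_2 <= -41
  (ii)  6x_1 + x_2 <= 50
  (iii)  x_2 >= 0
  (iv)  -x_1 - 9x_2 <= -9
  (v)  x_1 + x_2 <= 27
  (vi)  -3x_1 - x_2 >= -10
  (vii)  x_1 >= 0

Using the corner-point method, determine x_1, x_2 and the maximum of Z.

x_1 = 69/26, x_2 = 53/26, maximum Z = 11/26

Feasible corners and Z = 4x_1 - 5x_2:
  (69/26, 53/26) → Z = 11/26
  (0, 41/11) → Z = -205/11
  (0, 10) → Z = -50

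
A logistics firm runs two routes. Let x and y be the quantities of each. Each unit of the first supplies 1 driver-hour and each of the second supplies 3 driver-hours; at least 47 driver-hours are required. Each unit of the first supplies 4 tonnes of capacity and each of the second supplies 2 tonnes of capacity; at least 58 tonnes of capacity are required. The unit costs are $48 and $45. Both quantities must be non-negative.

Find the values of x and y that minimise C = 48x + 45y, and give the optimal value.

x = 8, y = 13, minimum C = 969

The feasible region is unbounded (it extends along (0, 1), (1, 0)), but C strictly increases along every unbounded feasible direction, so there is no improving ray and the minimum is attained at a vertex.

The binding constraints are x + 3y = 47 and 4x + 2y = 58.
Solving simultaneously gives x = 8, y = 13.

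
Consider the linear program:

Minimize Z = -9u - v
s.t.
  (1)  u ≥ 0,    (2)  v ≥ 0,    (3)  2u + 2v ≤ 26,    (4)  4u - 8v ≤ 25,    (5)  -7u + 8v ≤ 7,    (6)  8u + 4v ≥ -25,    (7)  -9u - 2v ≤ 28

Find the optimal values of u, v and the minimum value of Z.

Corner points and Z = -9u - v:
  (0, 0) → Z = 0
  (0, 7/8) → Z = -7/8
  (25/4, 0) → Z = -225/4
  (43/4, 9/4) → Z = -99
  (97/15, 98/15) → Z = -971/15

The optimum lies where 2u + 2v = 26 and 4u - 8v = 25.
Solving simultaneously gives u = 43/4, v = 9/4.

u = 43/4, v = 9/4, minimum Z = -99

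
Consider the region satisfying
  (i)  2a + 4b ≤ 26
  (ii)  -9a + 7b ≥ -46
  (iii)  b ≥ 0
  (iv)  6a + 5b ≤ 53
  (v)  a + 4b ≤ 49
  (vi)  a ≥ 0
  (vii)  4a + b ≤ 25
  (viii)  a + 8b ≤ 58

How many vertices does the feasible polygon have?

The feasible vertices (each the meet of two boundaries and inside every other half-plane) are:
  (0, 13/2)
  (37/7, 27/7)
  (46/9, 0)
  (221/37, 41/37)
  (0, 0)

5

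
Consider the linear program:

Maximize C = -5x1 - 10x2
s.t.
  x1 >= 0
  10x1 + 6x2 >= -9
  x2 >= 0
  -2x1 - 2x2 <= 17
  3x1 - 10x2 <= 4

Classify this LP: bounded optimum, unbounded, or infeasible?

Extreme points and C = -5x1 - 10x2:
  (0, 0) → C = 0
  (4/3, 0) → C = -20/3
The feasible region has finitely many vertices and no improving ray; the maximum is 0 at (0, 0).

bounded optimum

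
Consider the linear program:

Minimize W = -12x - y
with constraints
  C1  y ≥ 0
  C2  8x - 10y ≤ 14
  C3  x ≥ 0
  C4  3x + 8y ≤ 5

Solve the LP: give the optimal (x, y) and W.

x = 5/3, y = 0, minimum W = -20

Feasible corners and W = -12x - y:
  (0, 0) → W = 0
  (5/3, 0) → W = -20
  (0, 5/8) → W = -5/8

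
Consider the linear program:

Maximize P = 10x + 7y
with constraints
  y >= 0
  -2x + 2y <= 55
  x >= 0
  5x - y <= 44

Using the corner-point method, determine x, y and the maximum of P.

Extreme points and P = 10x + 7y:
  (0, 0) → P = 0
  (44/5, 0) → P = 88
  (0, 55/2) → P = 385/2
  (143/8, 363/8) → P = 3971/8

The binding constraints are -2x + 2y = 55 and 5x - y = 44.
Solving simultaneously gives x = 143/8, y = 363/8.

x = 143/8, y = 363/8, maximum P = 3971/8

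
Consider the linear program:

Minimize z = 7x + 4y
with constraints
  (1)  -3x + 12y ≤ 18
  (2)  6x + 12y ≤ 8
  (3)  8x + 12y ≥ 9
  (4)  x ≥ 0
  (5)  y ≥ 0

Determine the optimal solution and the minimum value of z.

x = 1/2, y = 5/12, minimum z = 31/6

Corner points and z = 7x + 4y:
  (1/2, 5/12) → z = 31/6
  (4/3, 0) → z = 28/3
  (9/8, 0) → z = 63/8

The binding constraints are 6x + 12y = 8 and 8x + 12y = 9.
Solving simultaneously gives x = 1/2, y = 5/12.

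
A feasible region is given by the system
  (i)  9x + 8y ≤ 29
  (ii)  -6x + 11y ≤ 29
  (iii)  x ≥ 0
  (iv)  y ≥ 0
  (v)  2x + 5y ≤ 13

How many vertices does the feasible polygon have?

Intersecting each pair of boundary lines and keeping only the points that satisfy every inequality leaves:
  (29/9, 0)
  (41/29, 59/29)
  (0, 0)
  (0, 13/5)

4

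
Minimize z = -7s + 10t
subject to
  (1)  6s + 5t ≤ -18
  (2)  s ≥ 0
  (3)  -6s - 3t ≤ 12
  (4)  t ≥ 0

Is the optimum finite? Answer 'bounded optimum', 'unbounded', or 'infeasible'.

infeasible

The boundaries 6s + 5t = -18 and s = 0 meet at (0, -18/5), but that point violates t ≥ 0. Every candidate vertex is excluded by some other constraint, so the feasible region is empty.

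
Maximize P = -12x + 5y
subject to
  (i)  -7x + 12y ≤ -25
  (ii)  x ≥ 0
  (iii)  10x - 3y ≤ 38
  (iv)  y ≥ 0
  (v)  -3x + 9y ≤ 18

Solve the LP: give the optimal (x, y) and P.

x = 25/7, y = 0, maximum P = -300/7

Vertices and P = -12x + 5y:
  (127/33, 16/99) → P = -4492/99
  (25/7, 0) → P = -300/7
  (19/5, 0) → P = -228/5

The binding constraints are -7x + 12y = -25 and y = 0.
Solving simultaneously gives x = 25/7, y = 0.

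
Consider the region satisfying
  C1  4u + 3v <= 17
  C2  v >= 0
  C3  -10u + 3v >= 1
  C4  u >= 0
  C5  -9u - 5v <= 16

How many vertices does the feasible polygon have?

3

The feasible vertices (each the meet of two boundaries and inside every other half-plane) are:
  (8/7, 29/7)
  (0, 17/3)
  (0, 1/3)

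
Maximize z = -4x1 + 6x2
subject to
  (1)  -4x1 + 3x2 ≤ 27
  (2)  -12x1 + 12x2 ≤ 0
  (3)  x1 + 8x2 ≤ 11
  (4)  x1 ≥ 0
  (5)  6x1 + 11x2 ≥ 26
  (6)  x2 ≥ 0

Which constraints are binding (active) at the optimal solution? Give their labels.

Vertices and z = -4x1 + 6x2:
  (87/37, 40/37) → z = -108/37
  (11, 0) → z = -44
  (13/3, 0) → z = -52/3

The maximum is at (87/37, 40/37). Substituting into each constraint, equality holds for (3) and (5); the remaining constraints have slack.

(3) and (5)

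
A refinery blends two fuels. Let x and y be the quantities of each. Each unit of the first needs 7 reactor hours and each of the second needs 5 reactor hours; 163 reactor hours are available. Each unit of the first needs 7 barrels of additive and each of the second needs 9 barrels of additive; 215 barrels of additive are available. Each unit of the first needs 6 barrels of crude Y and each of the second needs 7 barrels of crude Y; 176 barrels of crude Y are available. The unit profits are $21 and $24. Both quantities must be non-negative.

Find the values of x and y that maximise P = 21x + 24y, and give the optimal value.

Extreme points and P = 21x + 24y:
  (0, 0) → P = 0
  (0, 215/9) → P = 1720/3
  (163/7, 0) → P = 489
  (14, 13) → P = 606

x = 14, y = 13, maximum P = 606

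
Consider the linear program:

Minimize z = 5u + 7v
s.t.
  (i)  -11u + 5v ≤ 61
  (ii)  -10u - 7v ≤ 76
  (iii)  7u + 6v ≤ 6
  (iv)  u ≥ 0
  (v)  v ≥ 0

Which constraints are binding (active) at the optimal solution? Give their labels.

(iv) and (v)

Extreme points and z = 5u + 7v:
  (0, 1) → z = 7
  (6/7, 0) → z = 30/7
  (0, 0) → z = 0

The minimum is at (0, 0). Substituting into each constraint, equality holds for (iv) and (v); the remaining constraints have slack.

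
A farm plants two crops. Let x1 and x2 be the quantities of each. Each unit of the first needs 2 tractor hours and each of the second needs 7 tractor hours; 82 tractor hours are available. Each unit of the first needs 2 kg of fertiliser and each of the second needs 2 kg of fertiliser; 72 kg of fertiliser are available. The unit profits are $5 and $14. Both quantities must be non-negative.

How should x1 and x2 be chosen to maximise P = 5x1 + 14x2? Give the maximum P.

Extreme points and P = 5x1 + 14x2:
  (0, 0) → P = 0
  (0, 82/7) → P = 164
  (36, 0) → P = 180
  (34, 2) → P = 198

The binding constraints are 2x1 + 7x2 = 82 and 2x1 + 2x2 = 72.
Solving simultaneously gives x1 = 34, x2 = 2.

x1 = 34, x2 = 2, maximum P = 198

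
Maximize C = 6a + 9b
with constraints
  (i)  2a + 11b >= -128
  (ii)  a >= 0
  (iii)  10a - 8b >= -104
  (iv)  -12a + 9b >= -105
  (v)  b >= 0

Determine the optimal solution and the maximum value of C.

Corner points and C = 6a + 9b:
  (0, 13) → C = 117
  (0, 0) → C = 0
  (296, 383) → C = 5223
  (35/4, 0) → C = 105/2

a = 296, b = 383, maximum C = 5223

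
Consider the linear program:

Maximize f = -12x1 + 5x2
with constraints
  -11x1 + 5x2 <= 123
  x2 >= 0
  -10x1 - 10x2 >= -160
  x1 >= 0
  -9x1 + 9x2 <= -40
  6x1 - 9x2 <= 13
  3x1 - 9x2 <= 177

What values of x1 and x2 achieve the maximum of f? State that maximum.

Feasible corners and f = -12x1 + 5x2:
  (92/9, 52/9) → f = -844/9
  (157/15, 83/15) → f = -1469/15
  (9, 41/9) → f = -767/9

x1 = 9, x2 = 41/9, maximum f = -767/9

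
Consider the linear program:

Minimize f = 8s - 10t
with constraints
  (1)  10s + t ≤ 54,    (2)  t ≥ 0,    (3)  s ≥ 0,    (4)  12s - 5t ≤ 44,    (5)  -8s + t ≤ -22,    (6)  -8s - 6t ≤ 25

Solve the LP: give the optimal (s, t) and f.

s = 38/9, t = 106/9, minimum f = -84

Extreme points and f = 8s - 10t:
  (157/31, 104/31) → f = 216/31
  (38/9, 106/9) → f = -84
  (11/3, 0) → f = 88/3
  (11/4, 0) → f = 22

The binding constraints are 10s + t = 54 and -8s + t = -22.
Solving simultaneously gives s = 38/9, t = 106/9.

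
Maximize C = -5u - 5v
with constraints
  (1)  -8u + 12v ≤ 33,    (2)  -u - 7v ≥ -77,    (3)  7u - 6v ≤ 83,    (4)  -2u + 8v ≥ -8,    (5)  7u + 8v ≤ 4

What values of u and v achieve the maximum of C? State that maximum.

u = -9, v = -13/4, maximum C = 245/4

Corner points and C = -5u - 5v:
  (-9, -13/4) → C = 245/4
  (-54/37, 263/148) → C = -235/148
  (4/3, -2/3) → C = -10/3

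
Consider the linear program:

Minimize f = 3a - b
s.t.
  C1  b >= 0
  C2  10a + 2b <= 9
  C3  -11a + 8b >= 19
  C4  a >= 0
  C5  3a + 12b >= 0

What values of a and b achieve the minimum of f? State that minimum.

Feasible corners and f = 3a - b:
  (1/3, 17/6) → f = -11/6
  (0, 9/2) → f = -9/2
  (0, 19/8) → f = -19/8

a = 0, b = 9/2, minimum f = -9/2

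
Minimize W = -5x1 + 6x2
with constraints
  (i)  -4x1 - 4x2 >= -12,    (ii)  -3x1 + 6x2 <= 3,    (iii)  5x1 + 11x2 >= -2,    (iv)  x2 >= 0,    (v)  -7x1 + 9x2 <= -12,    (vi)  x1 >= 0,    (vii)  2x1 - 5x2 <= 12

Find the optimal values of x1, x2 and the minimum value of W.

x1 = 3, x2 = 0, minimum W = -15

The optimum lies where -4x1 - 4x2 = -12 and x2 = 0.
Solving simultaneously gives x1 = 3, x2 = 0.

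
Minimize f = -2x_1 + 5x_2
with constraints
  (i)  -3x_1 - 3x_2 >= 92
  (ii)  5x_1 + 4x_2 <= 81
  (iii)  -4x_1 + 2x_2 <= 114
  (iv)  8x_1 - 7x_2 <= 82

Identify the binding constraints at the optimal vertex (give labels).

(iii) and (iv)

Vertices and f = -2x_1 + 5x_2:
  (-263/9, -13/9) → f = 461/9
  (-398/45, -982/45) → f = -4114/45
  (-481/6, -310/3) → f = -1069/3

The minimum is at (-481/6, -310/3). Substituting into each constraint, equality holds for (iii) and (iv); the remaining constraints have slack.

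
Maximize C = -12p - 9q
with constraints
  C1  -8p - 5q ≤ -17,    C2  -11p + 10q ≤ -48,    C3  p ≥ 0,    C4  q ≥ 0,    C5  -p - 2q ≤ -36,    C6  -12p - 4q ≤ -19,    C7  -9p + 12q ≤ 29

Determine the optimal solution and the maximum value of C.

Extreme points and C = -12p - 9q:
  (57/4, 87/8) → C = -2151/8
  (433/21, 751/42) → C = -5717/14
  (36, 0) → C = -432
The feasible region is unbounded (it extends along (4, 3), (1, 0)), but C strictly decreases along every unbounded feasible direction, so there is no improving ray and the maximum is attained at a vertex.

The binding constraints are -11p + 10q = -48 and -p - 2q = -36.
Solving simultaneously gives p = 57/4, q = 87/8.

p = 57/4, q = 87/8, maximum C = -2151/8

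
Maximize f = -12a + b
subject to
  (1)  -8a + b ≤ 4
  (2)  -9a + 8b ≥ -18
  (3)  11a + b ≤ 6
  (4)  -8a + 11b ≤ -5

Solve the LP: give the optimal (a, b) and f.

a = -10/11, b = -36/11, maximum f = 84/11

Feasible corners and f = -12a + b:
  (-10/11, -36/11) → f = 84/11
  (-49/80, -9/10) → f = 129/20
  (66/97, -144/97) → f = -936/97
  (71/129, -7/129) → f = -859/129

The optimum lies where -8a + b = 4 and -9a + 8b = -18.
Solving simultaneously gives a = -10/11, b = -36/11.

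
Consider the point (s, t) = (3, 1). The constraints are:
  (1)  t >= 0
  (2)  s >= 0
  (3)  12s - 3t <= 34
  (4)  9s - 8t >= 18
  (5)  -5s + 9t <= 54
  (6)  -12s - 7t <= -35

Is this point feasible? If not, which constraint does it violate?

feasible

(1): 1 ≥ 0 ✓
(2): 3 ≥ 0 ✓
(3): 33 ≤ 34 ✓
(4): 19 ≥ 18 ✓
(5): -6 ≤ 54 ✓
(6): -43 ≤ -35 ✓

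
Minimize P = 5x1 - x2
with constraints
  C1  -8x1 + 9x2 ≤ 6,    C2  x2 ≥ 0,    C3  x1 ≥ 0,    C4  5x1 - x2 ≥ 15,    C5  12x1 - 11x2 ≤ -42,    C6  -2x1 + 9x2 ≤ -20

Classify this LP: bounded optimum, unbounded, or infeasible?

The boundaries x2 = 0 and -2x1 + 9x2 = -20 meet at (10, 0), but that point violates 12x1 - 11x2 ≤ -42. Every candidate vertex is excluded by some other constraint, so the feasible region is empty.

infeasible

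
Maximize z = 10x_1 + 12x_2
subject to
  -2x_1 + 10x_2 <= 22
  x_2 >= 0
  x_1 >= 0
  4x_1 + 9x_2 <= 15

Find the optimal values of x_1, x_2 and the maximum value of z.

Corner points and z = 10x_1 + 12x_2:
  (0, 0) → z = 0
  (15/4, 0) → z = 75/2
  (0, 5/3) → z = 20

x_1 = 15/4, x_2 = 0, maximum z = 75/2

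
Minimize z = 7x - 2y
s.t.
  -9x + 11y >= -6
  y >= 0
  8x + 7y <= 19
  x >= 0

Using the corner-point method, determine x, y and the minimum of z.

Extreme points and z = 7x - 2y:
  (2/3, 0) → z = 14/3
  (251/151, 123/151) → z = 1511/151
  (0, 0) → z = 0
  (0, 19/7) → z = -38/7

At the optimal vertex, 8x + 7y = 19 and x = 0.
Solving simultaneously gives x = 0, y = 19/7.

x = 0, y = 19/7, minimum z = -38/7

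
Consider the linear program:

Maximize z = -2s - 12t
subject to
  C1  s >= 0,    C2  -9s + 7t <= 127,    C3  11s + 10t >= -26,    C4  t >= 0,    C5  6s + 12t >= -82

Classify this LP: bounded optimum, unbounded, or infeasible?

bounded optimum

Vertices and z = -2s - 12t:
  (0, 127/7) → z = -1524/7
  (0, 0) → z = 0
The feasible region has finitely many vertices and no improving ray; the maximum is 0 at (0, 0).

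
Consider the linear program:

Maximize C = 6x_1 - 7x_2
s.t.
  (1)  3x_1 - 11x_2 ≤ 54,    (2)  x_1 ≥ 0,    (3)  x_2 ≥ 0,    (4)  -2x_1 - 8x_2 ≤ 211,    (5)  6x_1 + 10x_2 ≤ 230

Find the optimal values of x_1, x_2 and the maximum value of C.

Corner points and C = 6x_1 - 7x_2:
  (18, 0) → C = 108
  (1535/48, 61/16) → C = 2643/16
  (0, 0) → C = 0
  (0, 23) → C = -161

x_1 = 1535/48, x_2 = 61/16, maximum C = 2643/16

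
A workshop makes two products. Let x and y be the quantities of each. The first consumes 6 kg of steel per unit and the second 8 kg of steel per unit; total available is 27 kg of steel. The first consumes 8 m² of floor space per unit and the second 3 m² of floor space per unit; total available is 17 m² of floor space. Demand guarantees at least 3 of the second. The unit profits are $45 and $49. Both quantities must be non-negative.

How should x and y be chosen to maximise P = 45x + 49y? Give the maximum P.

Feasible corners and P = 45x + 49y:
  (0, 27/8) → P = 1323/8
  (0, 3) → P = 147
  (1/2, 3) → P = 339/2

The optimum lies where 6x + 8y = 27 and y = 3.
Solving simultaneously gives x = 1/2, y = 3.

x = 1/2, y = 3, maximum P = 339/2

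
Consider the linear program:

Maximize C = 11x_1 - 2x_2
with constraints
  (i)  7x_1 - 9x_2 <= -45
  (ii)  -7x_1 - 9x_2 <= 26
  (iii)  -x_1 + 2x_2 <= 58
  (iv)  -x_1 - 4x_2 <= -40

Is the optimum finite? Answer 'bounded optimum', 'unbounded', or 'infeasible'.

Extreme points and C = 11x_1 - 2x_2:
  (432/5, 361/5) → C = 806
  (180/37, 325/37) → C = 1330/37
  (-574/23, 380/23) → C = -7074/23
  (-464/19, 306/19) → C = -5716/19
The feasible region has finitely many vertices and no improving ray; the maximum is 806 at (432/5, 361/5).

bounded optimum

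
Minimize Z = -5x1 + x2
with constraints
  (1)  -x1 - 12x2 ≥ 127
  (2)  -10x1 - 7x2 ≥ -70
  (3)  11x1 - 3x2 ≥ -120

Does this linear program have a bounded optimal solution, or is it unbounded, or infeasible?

unbounded

From the feasible point (1729/113, -1340/113), moving in the direction (7, -10) keeps every constraint satisfied while Z decreases without bound.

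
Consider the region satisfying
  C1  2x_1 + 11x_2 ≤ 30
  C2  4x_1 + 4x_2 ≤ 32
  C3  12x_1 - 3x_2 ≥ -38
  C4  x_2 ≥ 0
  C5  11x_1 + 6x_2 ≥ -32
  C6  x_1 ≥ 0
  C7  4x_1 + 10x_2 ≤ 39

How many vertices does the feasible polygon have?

5

The feasible vertices (each the meet of two boundaries and inside every other half-plane) are:
  (0, 30/11)
  (43/8, 7/4)
  (8, 0)
  (41/6, 7/6)
  (0, 0)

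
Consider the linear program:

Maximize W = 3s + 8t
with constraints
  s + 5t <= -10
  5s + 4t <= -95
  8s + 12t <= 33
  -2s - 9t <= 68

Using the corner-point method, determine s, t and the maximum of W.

Corner points and W = 3s + 8t:
  (-145/7, 15/7) → W = -45
  (-250, 48) → W = -366
  (-583/37, -150/37) → W = -2949/37

At the optimal vertex, s + 5t = -10 and 5s + 4t = -95.
Solving simultaneously gives s = -145/7, t = 15/7.

s = -145/7, t = 15/7, maximum W = -45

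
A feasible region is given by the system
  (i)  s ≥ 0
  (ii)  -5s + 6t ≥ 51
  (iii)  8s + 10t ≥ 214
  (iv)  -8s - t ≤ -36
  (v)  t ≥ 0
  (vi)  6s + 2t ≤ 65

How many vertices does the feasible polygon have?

Intersecting each pair of boundary lines and keeping only the points that satisfy every inequality leaves:
  (73/36, 178/9)
  (111/22, 191/11)
  (7/10, 152/5)

3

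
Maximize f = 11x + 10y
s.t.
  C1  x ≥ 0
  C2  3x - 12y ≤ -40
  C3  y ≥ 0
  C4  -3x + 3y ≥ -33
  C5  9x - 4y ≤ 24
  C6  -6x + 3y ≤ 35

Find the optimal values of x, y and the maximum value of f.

Extreme points and f = 11x + 10y:
  (0, 10/3) → f = 100/3
  (0, 35/3) → f = 350/3
  (14/3, 9/2) → f = 289/3
  (212/3, 153) → f = 6922/3

At the optimal vertex, 9x - 4y = 24 and -6x + 3y = 35.
Solving simultaneously gives x = 212/3, y = 153.

x = 212/3, y = 153, maximum f = 6922/3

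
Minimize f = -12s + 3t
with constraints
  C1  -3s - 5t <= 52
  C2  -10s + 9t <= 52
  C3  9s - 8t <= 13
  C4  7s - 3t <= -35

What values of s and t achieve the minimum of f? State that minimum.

Feasible corners and f = -12s + 3t:
  (-104/11, -52/11) → f = 1092/11
  (-331/44, -259/44) → f = 3195/44
  (-53/11, 14/33) → f = 650/11

s = -53/11, t = 14/33, minimum f = 650/11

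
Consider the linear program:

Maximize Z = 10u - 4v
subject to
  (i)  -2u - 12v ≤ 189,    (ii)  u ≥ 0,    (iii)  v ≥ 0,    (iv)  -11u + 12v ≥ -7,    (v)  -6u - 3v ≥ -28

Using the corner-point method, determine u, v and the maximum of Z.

Extreme points and Z = 10u - 4v:
  (0, 0) → Z = 0
  (0, 28/3) → Z = -112/3
  (7/11, 0) → Z = 70/11
  (17/5, 38/15) → Z = 358/15

At the optimal vertex, -11u + 12v = -7 and -6u - 3v = -28.
Solving simultaneously gives u = 17/5, v = 38/15.

u = 17/5, v = 38/15, maximum Z = 358/15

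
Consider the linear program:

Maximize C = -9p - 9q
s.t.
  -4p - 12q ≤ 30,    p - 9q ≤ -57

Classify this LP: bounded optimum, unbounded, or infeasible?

From the feasible point (-159/8, 33/8), moving in the direction (-12, 4) keeps every constraint satisfied while C increases without bound.

unbounded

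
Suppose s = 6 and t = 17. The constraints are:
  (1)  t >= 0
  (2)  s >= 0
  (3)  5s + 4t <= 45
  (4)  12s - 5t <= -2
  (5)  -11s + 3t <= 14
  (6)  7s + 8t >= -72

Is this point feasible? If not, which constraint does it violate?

Constraint (3): 5s + 4t = 98, which is not ≤ 45. All other constraints are satisfied.

not feasible — violates (3)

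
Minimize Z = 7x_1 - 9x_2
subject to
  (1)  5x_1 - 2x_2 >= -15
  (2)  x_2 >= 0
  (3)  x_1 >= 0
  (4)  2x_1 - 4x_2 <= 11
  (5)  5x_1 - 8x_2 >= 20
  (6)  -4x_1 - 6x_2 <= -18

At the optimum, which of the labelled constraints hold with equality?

Extreme points and Z = 7x_1 - 9x_2:
  (11/2, 0) → Z = 77/2
  (9/2, 0) → Z = 63/2
  (132/31, 5/31) → Z = 879/31
The feasible region is unbounded (it extends along (2, 1), (8, 5)), but Z strictly increases along every unbounded feasible direction, so there is no improving ray and the minimum is attained at a vertex.

The minimum is at (132/31, 5/31). Substituting into each constraint, equality holds for (5) and (6); the remaining constraints have slack.

(5) and (6)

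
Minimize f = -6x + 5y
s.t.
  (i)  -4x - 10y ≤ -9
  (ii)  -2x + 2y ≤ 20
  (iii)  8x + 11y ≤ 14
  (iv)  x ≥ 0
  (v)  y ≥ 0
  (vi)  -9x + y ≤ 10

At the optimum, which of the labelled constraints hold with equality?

(i) and (iii)

Corner points and f = -6x + 5y:
  (41/36, 4/9) → f = -83/18
  (0, 9/10) → f = 9/2
  (0, 14/11) → f = 70/11

The minimum is at (41/36, 4/9). Substituting into each constraint, equality holds for (i) and (iii); the remaining constraints have slack.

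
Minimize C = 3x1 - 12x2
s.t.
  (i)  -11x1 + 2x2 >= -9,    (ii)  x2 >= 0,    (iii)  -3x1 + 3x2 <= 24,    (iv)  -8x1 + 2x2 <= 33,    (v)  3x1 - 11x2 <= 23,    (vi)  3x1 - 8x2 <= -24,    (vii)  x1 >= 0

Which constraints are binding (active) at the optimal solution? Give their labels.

Feasible corners and C = 3x1 - 12x2:
  (25/9, 97/9) → C = -121
  (60/41, 291/82) → C = -1566/41
  (0, 8) → C = -96
  (0, 3) → C = -36

The minimum is at (25/9, 97/9). Substituting into each constraint, equality holds for (i) and (iii); the remaining constraints have slack.

(i) and (iii)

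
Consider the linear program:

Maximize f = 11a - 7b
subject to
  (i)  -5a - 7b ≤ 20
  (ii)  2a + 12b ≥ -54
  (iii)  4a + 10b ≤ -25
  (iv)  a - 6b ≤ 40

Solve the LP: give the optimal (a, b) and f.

a = 125/17, b = -185/34, maximum f = 4045/34

Vertices and f = 11a - 7b:
  (3, -5) → f = 68
  (-25/22, -45/22) → f = 20/11
  (13/2, -67/12) → f = 1327/12
  (125/17, -185/34) → f = 4045/34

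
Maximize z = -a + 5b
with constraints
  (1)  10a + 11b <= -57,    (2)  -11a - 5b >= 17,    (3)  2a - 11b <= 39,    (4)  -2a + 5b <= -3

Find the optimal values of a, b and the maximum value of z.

a = -7/2, b = -2, maximum z = -13/2

Corner points and z = -a + 5b:
  (-3/2, -42/11) → z = -387/22
  (-7/2, -2) → z = -13/2
  (-27/2, -6) → z = -33/2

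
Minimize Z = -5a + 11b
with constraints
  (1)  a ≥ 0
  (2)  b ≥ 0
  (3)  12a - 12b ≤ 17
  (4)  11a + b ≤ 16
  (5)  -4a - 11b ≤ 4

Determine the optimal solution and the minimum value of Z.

Corner points and Z = -5a + 11b:
  (0, 0) → Z = 0
  (0, 16) → Z = 176
  (17/12, 0) → Z = -85/12
  (209/144, 5/144) → Z = -55/8

The binding constraints are b = 0 and 12a - 12b = 17.
Solving simultaneously gives a = 17/12, b = 0.

a = 17/12, b = 0, minimum Z = -85/12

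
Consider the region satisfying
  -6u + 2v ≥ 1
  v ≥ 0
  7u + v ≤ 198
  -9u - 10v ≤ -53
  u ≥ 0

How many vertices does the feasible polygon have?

Intersecting each pair of boundary lines and keeping only the points that satisfy every inequality leaves:
  (79/4, 239/4)
  (16/13, 109/26)
  (0, 198)
  (0, 53/10)

4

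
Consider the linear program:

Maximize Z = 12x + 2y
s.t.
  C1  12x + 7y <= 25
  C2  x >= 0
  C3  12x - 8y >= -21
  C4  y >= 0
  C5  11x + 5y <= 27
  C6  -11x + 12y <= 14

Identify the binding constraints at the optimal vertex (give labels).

C1 and C4

Corner points and Z = 12x + 2y:
  (25/12, 0) → Z = 25
  (202/221, 443/221) → Z = 3310/221
  (0, 0) → Z = 0
  (0, 7/6) → Z = 7/3

The maximum is at (25/12, 0). Substituting into each constraint, equality holds for C1 and C4; the remaining constraints have slack.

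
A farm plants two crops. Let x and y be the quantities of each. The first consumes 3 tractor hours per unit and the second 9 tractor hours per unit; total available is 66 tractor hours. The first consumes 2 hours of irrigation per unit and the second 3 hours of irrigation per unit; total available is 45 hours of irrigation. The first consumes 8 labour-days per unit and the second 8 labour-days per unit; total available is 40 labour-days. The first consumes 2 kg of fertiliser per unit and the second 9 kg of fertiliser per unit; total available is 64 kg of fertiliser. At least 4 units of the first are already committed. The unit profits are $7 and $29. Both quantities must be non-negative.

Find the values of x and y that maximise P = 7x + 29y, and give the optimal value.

x = 4, y = 1, maximum P = 57

Extreme points and P = 7x + 29y:
  (5, 0) → P = 35
  (4, 0) → P = 28
  (4, 1) → P = 57

The optimum lies where 8x + 8y = 40 and x = 4.
Solving simultaneously gives x = 4, y = 1.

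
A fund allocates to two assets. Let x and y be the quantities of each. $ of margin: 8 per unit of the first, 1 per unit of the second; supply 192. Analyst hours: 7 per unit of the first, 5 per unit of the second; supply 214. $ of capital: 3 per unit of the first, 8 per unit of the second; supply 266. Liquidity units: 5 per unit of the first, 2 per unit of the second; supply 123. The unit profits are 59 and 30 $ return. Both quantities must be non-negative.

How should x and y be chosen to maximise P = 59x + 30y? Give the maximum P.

x = 17, y = 19, maximum P = 1573

Feasible corners and P = 59x + 30y:
  (0, 0) → P = 0
  (0, 133/4) → P = 1995/2
  (24, 0) → P = 1416
  (261/11, 24/11) → P = 16119/11
  (382/41, 1220/41) → P = 59138/41
  (17, 19) → P = 1573

The binding constraints are 7x + 5y = 214 and 5x + 2y = 123.
Solving simultaneously gives x = 17, y = 19.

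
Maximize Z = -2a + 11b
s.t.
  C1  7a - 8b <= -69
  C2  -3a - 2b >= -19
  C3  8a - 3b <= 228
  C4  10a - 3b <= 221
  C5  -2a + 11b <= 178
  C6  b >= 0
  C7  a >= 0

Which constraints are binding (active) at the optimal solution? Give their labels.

Vertices and Z = -2a + 11b:
  (7/19, 170/19) → Z = 1856/19
  (0, 69/8) → Z = 759/8
  (0, 19/2) → Z = 209/2

The maximum is at (0, 19/2). Substituting into each constraint, equality holds for C2 and C7; the remaining constraints have slack.

C2 and C7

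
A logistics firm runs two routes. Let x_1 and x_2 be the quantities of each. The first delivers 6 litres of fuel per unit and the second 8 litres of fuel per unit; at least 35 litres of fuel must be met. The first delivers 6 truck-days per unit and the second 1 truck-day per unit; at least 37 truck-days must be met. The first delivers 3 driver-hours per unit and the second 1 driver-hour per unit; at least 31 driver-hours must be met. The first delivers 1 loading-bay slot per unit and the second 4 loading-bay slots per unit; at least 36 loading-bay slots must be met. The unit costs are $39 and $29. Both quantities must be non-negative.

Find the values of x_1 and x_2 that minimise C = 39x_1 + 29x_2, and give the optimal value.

x_1 = 8, x_2 = 7, minimum C = 515

Vertices and C = 39x_1 + 29x_2:
  (0, 37) → C = 1073
  (36, 0) → C = 1404
  (2, 25) → C = 803
  (8, 7) → C = 515
The feasible region is unbounded (it extends along (0, 1), (1, 0)), but C strictly increases along every unbounded feasible direction, so there is no improving ray and the minimum is attained at a vertex.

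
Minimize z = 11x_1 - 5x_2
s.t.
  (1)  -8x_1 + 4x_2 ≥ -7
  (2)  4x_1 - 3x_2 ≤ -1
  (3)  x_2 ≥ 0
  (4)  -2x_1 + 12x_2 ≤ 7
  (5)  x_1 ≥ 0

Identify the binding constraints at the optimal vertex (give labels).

(4) and (5)

Vertices and z = 11x_1 - 5x_2:
  (3/14, 13/21) → z = -31/42
  (0, 1/3) → z = -5/3
  (0, 7/12) → z = -35/12

The minimum is at (0, 7/12). Substituting into each constraint, equality holds for (4) and (5); the remaining constraints have slack.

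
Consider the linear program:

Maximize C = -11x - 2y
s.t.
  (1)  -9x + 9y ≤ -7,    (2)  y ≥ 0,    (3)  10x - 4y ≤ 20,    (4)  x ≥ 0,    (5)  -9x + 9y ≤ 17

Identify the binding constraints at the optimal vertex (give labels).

Vertices and C = -11x - 2y:
  (7/9, 0) → C = -77/9
  (76/27, 55/27) → C = -946/27
  (2, 0) → C = -22

The maximum is at (7/9, 0). Substituting into each constraint, equality holds for (1) and (2); the remaining constraints have slack.

(1) and (2)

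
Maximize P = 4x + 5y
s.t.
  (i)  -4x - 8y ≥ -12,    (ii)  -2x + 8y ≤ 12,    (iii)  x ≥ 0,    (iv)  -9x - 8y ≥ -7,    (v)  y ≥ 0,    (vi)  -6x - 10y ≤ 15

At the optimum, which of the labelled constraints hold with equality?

Feasible corners and P = 4x + 5y:
  (0, 7/8) → P = 35/8
  (0, 0) → P = 0
  (7/9, 0) → P = 28/9

The maximum is at (0, 7/8). Substituting into each constraint, equality holds for (iii) and (iv); the remaining constraints have slack.

(iii) and (iv)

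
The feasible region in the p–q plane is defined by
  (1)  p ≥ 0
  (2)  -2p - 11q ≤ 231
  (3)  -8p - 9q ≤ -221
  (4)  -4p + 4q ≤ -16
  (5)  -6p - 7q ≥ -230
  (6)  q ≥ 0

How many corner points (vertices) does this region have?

4

Of the 15 pairwise boundary intersections, those satisfying every inequality are:
  (257/17, 189/17)
  (221/8, 0)
  (258/13, 206/13)
  (115/3, 0)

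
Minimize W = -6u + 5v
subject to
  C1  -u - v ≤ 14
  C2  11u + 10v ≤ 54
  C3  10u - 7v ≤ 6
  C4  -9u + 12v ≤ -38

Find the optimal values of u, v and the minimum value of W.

u = -92/17, v = -146/17, minimum W = -178/17

Feasible corners and W = -6u + 5v:
  (-92/17, -146/17) → W = -178/17
  (-130/21, -164/21) → W = -40/21
  (-194/57, -326/57) → W = -466/57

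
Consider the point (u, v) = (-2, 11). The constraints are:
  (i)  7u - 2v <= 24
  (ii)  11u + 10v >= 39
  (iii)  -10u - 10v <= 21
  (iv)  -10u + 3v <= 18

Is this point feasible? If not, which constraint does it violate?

not feasible — violates (iv)

Constraint (iv): -10u + 3v = 53, which is not ≤ 18. All other constraints are satisfied.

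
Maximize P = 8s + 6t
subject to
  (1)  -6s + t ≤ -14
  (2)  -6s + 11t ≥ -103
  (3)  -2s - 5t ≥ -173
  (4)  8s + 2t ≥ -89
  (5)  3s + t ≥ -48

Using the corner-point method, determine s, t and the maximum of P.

s = 93/2, t = 16, maximum P = 468

Extreme points and P = 8s + 6t:
  (17/20, -89/10) → P = -233/5
  (243/32, 505/16) → P = 2001/8
  (93/2, 16) → P = 468

The binding constraints are -6s + 11t = -103 and -2s - 5t = -173.
Solving simultaneously gives s = 93/2, t = 16.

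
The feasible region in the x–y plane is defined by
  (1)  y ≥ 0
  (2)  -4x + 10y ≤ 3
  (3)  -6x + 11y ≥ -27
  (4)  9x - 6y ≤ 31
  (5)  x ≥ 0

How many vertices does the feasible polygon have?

Of the 10 pairwise boundary intersections, those satisfying every inequality are:
  (31/9, 0)
  (0, 0)
  (164/33, 151/66)
  (0, 3/10)

4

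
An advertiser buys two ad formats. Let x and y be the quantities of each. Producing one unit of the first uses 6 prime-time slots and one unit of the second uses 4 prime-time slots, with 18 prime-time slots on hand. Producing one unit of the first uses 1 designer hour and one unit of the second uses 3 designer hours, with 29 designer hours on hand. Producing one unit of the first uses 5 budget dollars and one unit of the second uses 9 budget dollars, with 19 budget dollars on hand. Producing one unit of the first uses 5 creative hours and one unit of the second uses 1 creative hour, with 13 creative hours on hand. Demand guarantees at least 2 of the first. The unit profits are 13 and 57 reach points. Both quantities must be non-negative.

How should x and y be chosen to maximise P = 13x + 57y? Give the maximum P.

Extreme points and P = 13x + 57y:
  (13/5, 0) → P = 169/5
  (2, 0) → P = 26
  (49/20, 3/4) → P = 373/5
  (2, 1) → P = 83

The binding constraints are 5x + 9y = 19 and x = 2.
Solving simultaneously gives x = 2, y = 1.

x = 2, y = 1, maximum P = 83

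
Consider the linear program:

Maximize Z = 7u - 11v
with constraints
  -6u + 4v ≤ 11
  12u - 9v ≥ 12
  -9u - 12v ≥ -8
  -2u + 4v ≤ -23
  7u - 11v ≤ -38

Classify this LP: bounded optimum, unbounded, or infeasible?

The boundaries -6u + 4v = 11 and 12u - 9v = 12 meet at (-49/2, -34), but that point violates 7u - 11v ≤ -38. Every candidate vertex is excluded by some other constraint, so the feasible region is empty.

infeasible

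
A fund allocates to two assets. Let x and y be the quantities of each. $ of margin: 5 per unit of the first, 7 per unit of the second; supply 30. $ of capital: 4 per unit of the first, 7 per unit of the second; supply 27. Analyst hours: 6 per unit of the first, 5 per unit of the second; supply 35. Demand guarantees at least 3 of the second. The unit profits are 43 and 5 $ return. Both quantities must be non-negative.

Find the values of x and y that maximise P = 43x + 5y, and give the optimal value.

x = 3/2, y = 3, maximum P = 159/2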